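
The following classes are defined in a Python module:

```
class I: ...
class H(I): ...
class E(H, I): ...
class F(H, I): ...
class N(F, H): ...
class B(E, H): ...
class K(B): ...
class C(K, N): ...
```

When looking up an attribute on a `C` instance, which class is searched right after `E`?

L[C] = C + merge(L[K], L[N], [K N])
  take K:  [K B E H I object] + [N F H I object] + [K N]
  take B:  [B E H I object] + [N F H I object] + [N]
  take E:  [E H I object] + [N F H I object] + [N]
  take N:  [H I object] + [N F H I object] + [N]
  take F:  [H I object] + [F H I object]
  take H:  [H I object] + [H I object]
  take I:  [I object] + [I object]
  take object:  [object] + [object]
MRO: C K B E N F H I object
E is at position 3; next is N.

N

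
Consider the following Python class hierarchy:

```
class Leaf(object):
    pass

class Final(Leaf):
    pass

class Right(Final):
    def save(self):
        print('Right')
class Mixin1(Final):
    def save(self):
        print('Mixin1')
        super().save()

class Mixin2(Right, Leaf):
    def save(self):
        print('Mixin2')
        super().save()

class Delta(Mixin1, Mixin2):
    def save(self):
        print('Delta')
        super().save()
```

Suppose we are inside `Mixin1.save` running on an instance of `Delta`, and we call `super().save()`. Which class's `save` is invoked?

Mixin2

L[Delta] = Delta + merge(L[Mixin1], L[Mixin2], [Mixin1 Mixin2])
  take Mixin1:  [Mixin1 Final Leaf object] + [Mixin2 Right Final Leaf object] + [Mixin1 Mixin2]
  take Mixin2:  [Final Leaf object] + [Mixin2 Right Final Leaf object] + [Mixin2]
  take Right:  [Final Leaf object] + [Right Final Leaf object]
  take Final:  [Final Leaf object] + [Final Leaf object]
  take Leaf:  [Leaf object] + [Leaf object]
  take object:  [object] + [object]
MRO: Delta Mixin1 Mixin2 Right Final Leaf object
super() in Mixin1.save on a Delta instance goes to the class after Mixin1 in Delta's MRO: Mixin2.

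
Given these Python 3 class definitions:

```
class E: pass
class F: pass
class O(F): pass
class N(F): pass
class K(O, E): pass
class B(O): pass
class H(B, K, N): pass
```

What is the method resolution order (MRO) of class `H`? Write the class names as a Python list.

L[H] = H + merge(L[B], L[K], L[N], [B K N])
  take B:  [B O F object] + [K O F E object] + [N F object] + [B K N]
  take K:  [O F object] + [K O F E object] + [N F object] + [K N]
  take O:  [O F object] + [O F E object] + [N F object] + [N]
  take N:  [F object] + [F E object] + [N F object] + [N]
  take F:  [F object] + [F E object] + [F object]
  take E:  [object] + [E object] + [object]
  take object:  [object] + [object] + [object]

[H, B, K, O, N, F, E, object]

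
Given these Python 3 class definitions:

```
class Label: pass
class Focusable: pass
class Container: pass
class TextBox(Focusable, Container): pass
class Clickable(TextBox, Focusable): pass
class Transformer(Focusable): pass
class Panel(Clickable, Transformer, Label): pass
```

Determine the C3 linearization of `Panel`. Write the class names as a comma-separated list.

Panel, Clickable, TextBox, Transformer, Focusable, Container, Label, object

L[Panel] = Panel + merge(L[Clickable], L[Transformer], L[Label], [Clickable Transformer Label])
  take Clickable:  [Clickable TextBox Focusable Container object] + [Transformer Focusable object] + [Label object] + [Clickable Transformer Label]
  take TextBox:  [TextBox Focusable Container object] + [Transformer Focusable object] + [Label object] + [Transformer Label]
  take Transformer:  [Focusable Container object] + [Transformer Focusable object] + [Label object] + [Transformer Label]
  take Focusable:  [Focusable Container object] + [Focusable object] + [Label object] + [Label]
  take Container:  [Container object] + [object] + [Label object] + [Label]
  take Label:  [object] + [object] + [Label object] + [Label]
  take object:  [object] + [object] + [object]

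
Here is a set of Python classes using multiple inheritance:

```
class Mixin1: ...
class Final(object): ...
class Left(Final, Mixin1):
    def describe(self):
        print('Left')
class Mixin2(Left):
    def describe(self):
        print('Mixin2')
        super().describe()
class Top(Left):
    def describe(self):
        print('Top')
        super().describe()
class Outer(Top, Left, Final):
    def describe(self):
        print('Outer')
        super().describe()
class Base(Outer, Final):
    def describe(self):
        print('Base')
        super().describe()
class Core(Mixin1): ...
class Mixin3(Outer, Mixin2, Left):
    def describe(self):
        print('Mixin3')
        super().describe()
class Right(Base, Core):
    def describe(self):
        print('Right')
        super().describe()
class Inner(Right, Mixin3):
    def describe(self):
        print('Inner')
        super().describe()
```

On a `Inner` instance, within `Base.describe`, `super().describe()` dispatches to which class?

Mixin3

L[Inner] = Inner + merge(L[Right], L[Mixin3], [Right Mixin3])
  take Right:  [Right Base Outer Top Left Final Core Mixin1 object] + [Mixin3 Outer Top Mixin2 Left Final Mixin1 object] + [Right Mixin3]
  take Base:  [Base Outer Top Left Final Core Mixin1 object] + [Mixin3 Outer Top Mixin2 Left Final Mixin1 object] + [Mixin3]
  take Mixin3:  [Outer Top Left Final Core Mixin1 object] + [Mixin3 Outer Top Mixin2 Left Final Mixin1 object] + [Mixin3]
  take Outer:  [Outer Top Left Final Core Mixin1 object] + [Outer Top Mixin2 Left Final Mixin1 object]
  take Top:  [Top Left Final Core Mixin1 object] + [Top Mixin2 Left Final Mixin1 object]
  take Mixin2:  [Left Final Core Mixin1 object] + [Mixin2 Left Final Mixin1 object]
  take Left:  [Left Final Core Mixin1 object] + [Left Final Mixin1 object]
  take Final:  [Final Core Mixin1 object] + [Final Mixin1 object]
  take Core:  [Core Mixin1 object] + [Mixin1 object]
  take Mixin1:  [Mixin1 object] + [Mixin1 object]
  take object:  [object] + [object]
MRO: Inner Right Base Mixin3 Outer Top Mixin2 Left Final Core Mixin1 object
super() in Base.describe on a Inner instance goes to the class after Base in Inner's MRO: Mixin3.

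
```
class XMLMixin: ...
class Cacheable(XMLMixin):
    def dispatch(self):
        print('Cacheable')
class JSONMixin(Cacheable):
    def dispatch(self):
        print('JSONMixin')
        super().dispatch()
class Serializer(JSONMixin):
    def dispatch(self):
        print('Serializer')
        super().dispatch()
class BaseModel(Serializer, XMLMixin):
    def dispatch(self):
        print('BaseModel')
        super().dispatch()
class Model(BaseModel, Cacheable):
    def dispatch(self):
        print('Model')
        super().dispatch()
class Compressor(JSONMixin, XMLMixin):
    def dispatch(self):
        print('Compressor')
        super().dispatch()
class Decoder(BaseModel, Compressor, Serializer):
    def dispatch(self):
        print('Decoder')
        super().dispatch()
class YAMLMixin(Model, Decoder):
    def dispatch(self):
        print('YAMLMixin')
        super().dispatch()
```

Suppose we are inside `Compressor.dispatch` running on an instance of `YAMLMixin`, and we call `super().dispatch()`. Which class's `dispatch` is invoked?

L[YAMLMixin] = YAMLMixin + merge(L[Model], L[Decoder], [Model Decoder])
  take Model:  [Model BaseModel Serializer JSONMixin Cacheable XMLMixin object] + [Decoder BaseModel Compressor Serializer JSONMixin Cacheable XMLMixin object] + [Model Decoder]
  take Decoder:  [BaseModel Serializer JSONMixin Cacheable XMLMixin object] + [Decoder BaseModel Compressor Serializer JSONMixin Cacheable XMLMixin object] + [Decoder]
  take BaseModel:  [BaseModel Serializer JSONMixin Cacheable XMLMixin object] + [BaseModel Compressor Serializer JSONMixin Cacheable XMLMixin object]
  take Compressor:  [Serializer JSONMixin Cacheable XMLMixin object] + [Compressor Serializer JSONMixin Cacheable XMLMixin object]
  take Serializer:  [Serializer JSONMixin Cacheable XMLMixin object] + [Serializer JSONMixin Cacheable XMLMixin object]
  take JSONMixin:  [JSONMixin Cacheable XMLMixin object] + [JSONMixin Cacheable XMLMixin object]
  take Cacheable:  [Cacheable XMLMixin object] + [Cacheable XMLMixin object]
  take XMLMixin:  [XMLMixin object] + [XMLMixin object]
  take object:  [object] + [object]
MRO: YAMLMixin Model Decoder BaseModel Compressor Serializer JSONMixin Cacheable XMLMixin object
super() in Compressor.dispatch on a YAMLMixin instance goes to the class after Compressor in YAMLMixin's MRO: Serializer.

Serializer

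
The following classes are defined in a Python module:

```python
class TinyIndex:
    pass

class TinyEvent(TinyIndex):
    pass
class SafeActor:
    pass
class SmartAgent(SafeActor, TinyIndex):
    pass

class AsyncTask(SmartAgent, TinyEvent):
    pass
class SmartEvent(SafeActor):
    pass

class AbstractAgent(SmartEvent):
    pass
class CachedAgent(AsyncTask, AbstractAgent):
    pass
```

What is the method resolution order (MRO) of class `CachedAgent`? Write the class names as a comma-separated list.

CachedAgent, AsyncTask, SmartAgent, AbstractAgent, SmartEvent, SafeActor, TinyEvent, TinyIndex, object

L[CachedAgent] = CachedAgent + merge(L[AsyncTask], L[AbstractAgent], [AsyncTask AbstractAgent])
  take AsyncTask:  [AsyncTask SmartAgent SafeActor TinyEvent TinyIndex object] + [AbstractAgent SmartEvent SafeActor object] + [AsyncTask AbstractAgent]
  take SmartAgent:  [SmartAgent SafeActor TinyEvent TinyIndex object] + [AbstractAgent SmartEvent SafeActor object] + [AbstractAgent]
  take AbstractAgent:  [SafeActor TinyEvent TinyIndex object] + [AbstractAgent SmartEvent SafeActor object] + [AbstractAgent]
  take SmartEvent:  [SafeActor TinyEvent TinyIndex object] + [SmartEvent SafeActor object]
  take SafeActor:  [SafeActor TinyEvent TinyIndex object] + [SafeActor object]
  take TinyEvent:  [TinyEvent TinyIndex object] + [object]
  take TinyIndex:  [TinyIndex object] + [object]
  take object:  [object] + [object]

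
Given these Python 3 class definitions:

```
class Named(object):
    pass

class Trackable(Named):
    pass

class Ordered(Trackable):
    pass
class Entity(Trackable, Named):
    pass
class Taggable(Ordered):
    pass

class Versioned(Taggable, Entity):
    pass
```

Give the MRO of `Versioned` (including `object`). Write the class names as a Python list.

L[Versioned] = Versioned + merge(L[Taggable], L[Entity], [Taggable Entity])
  take Taggable:  [Taggable Ordered Trackable Named object] + [Entity Trackable Named object] + [Taggable Entity]
  take Ordered:  [Ordered Trackable Named object] + [Entity Trackable Named object] + [Entity]
  take Entity:  [Trackable Named object] + [Entity Trackable Named object] + [Entity]
  take Trackable:  [Trackable Named object] + [Trackable Named object]
  take Named:  [Named object] + [Named object]
  take object:  [object] + [object]

[Versioned, Taggable, Ordered, Entity, Trackable, Named, object]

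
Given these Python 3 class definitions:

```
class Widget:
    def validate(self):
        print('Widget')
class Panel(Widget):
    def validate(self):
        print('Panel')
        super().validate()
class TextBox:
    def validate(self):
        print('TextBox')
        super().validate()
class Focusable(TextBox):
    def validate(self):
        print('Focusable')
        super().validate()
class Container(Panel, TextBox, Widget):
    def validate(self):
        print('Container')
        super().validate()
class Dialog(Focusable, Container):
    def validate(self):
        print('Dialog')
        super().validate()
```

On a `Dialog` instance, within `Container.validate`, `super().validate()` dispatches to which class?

Panel

L[Dialog] = Dialog + merge(L[Focusable], L[Container], [Focusable Container])
  take Focusable:  [Focusable TextBox object] + [Container Panel TextBox Widget object] + [Focusable Container]
  take Container:  [TextBox object] + [Container Panel TextBox Widget object] + [Container]
  take Panel:  [TextBox object] + [Panel TextBox Widget object]
  take TextBox:  [TextBox object] + [TextBox Widget object]
  take Widget:  [object] + [Widget object]
  take object:  [object] + [object]
MRO: Dialog Focusable Container Panel TextBox Widget object
super() in Container.validate on a Dialog instance goes to the class after Container in Dialog's MRO: Panel.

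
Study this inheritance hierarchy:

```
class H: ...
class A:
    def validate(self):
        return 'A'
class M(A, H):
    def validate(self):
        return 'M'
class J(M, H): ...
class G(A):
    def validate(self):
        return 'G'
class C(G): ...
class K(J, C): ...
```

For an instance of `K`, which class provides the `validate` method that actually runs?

M

L[K] = K + merge(L[J], L[C], [J C])
  take J:  [J M A H object] + [C G A object] + [J C]
  take M:  [M A H object] + [C G A object] + [C]
  take C:  [A H object] + [C G A object] + [C]
  take G:  [A H object] + [G A object]
  take A:  [A H object] + [A object]
  take H:  [H object] + [object]
  take object:  [object] + [object]
MRO: K J M C G A H object
validate is defined in: A, G, M. First along the MRO is M.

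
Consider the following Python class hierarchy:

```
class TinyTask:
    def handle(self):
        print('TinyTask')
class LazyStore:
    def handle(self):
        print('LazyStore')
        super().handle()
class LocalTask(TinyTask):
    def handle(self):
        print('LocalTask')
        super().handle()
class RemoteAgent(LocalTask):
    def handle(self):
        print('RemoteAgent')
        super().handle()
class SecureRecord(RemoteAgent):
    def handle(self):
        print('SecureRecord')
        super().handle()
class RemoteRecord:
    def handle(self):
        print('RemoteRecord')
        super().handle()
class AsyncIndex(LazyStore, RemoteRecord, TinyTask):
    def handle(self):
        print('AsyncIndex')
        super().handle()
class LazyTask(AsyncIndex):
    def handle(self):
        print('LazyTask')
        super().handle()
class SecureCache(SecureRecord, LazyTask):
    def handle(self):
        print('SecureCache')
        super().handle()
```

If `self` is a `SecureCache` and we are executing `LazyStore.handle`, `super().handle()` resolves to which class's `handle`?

RemoteRecord

L[SecureCache] = SecureCache + merge(L[SecureRecord], L[LazyTask], [SecureRecord LazyTask])
  take SecureRecord:  [SecureRecord RemoteAgent LocalTask TinyTask object] + [LazyTask AsyncIndex LazyStore RemoteRecord TinyTask object] + [SecureRecord LazyTask]
  take RemoteAgent:  [RemoteAgent LocalTask TinyTask object] + [LazyTask AsyncIndex LazyStore RemoteRecord TinyTask object] + [LazyTask]
  take LocalTask:  [LocalTask TinyTask object] + [LazyTask AsyncIndex LazyStore RemoteRecord TinyTask object] + [LazyTask]
  take LazyTask:  [TinyTask object] + [LazyTask AsyncIndex LazyStore RemoteRecord TinyTask object] + [LazyTask]
  take AsyncIndex:  [TinyTask object] + [AsyncIndex LazyStore RemoteRecord TinyTask object]
  take LazyStore:  [TinyTask object] + [LazyStore RemoteRecord TinyTask object]
  take RemoteRecord:  [TinyTask object] + [RemoteRecord TinyTask object]
  take TinyTask:  [TinyTask object] + [TinyTask object]
  take object:  [object] + [object]
MRO: SecureCache SecureRecord RemoteAgent LocalTask LazyTask AsyncIndex LazyStore RemoteRecord TinyTask object
super() in LazyStore.handle on a SecureCache instance goes to the class after LazyStore in SecureCache's MRO: RemoteRecord.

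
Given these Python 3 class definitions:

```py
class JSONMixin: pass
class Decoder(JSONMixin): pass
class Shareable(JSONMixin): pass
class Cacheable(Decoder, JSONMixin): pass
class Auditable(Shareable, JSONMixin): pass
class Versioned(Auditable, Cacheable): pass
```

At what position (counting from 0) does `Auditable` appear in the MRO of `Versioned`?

1

L[Versioned] = Versioned + merge(L[Auditable], L[Cacheable], [Auditable Cacheable])
  take Auditable:  [Auditable Shareable JSONMixin object] + [Cacheable Decoder JSONMixin object] + [Auditable Cacheable]
  take Shareable:  [Shareable JSONMixin object] + [Cacheable Decoder JSONMixin object] + [Cacheable]
  take Cacheable:  [JSONMixin object] + [Cacheable Decoder JSONMixin object] + [Cacheable]
  take Decoder:  [JSONMixin object] + [Decoder JSONMixin object]
  take JSONMixin:  [JSONMixin object] + [JSONMixin object]
  take object:  [object] + [object]
MRO: Versioned Auditable Shareable Cacheable Decoder JSONMixin object
Auditable sits at index 1.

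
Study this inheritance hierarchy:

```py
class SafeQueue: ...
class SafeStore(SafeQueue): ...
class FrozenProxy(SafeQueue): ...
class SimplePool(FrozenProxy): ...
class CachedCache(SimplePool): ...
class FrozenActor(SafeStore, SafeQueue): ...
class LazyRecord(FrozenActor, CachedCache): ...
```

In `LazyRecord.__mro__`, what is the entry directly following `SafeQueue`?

L[LazyRecord] = LazyRecord + merge(L[FrozenActor], L[CachedCache], [FrozenActor CachedCache])
  take FrozenActor:  [FrozenActor SafeStore SafeQueue object] + [CachedCache SimplePool FrozenProxy SafeQueue object] + [FrozenActor CachedCache]
  take SafeStore:  [SafeStore SafeQueue object] + [CachedCache SimplePool FrozenProxy SafeQueue object] + [CachedCache]
  take CachedCache:  [SafeQueue object] + [CachedCache SimplePool FrozenProxy SafeQueue object] + [CachedCache]
  take SimplePool:  [SafeQueue object] + [SimplePool FrozenProxy SafeQueue object]
  take FrozenProxy:  [SafeQueue object] + [FrozenProxy SafeQueue object]
  take SafeQueue:  [SafeQueue object] + [SafeQueue object]
  take object:  [object] + [object]
MRO: LazyRecord FrozenActor SafeStore CachedCache SimplePool FrozenProxy SafeQueue object
SafeQueue is at position 6; next is object.

object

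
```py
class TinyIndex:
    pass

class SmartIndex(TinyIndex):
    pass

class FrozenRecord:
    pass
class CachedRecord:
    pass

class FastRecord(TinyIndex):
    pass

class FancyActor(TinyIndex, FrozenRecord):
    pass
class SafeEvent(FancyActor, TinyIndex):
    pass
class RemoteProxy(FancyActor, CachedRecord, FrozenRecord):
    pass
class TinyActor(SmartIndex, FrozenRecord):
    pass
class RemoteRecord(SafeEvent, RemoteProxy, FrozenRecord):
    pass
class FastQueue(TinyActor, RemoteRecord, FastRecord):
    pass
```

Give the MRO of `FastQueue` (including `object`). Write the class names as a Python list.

[FastQueue, TinyActor, SmartIndex, RemoteRecord, SafeEvent, RemoteProxy, FancyActor, FastRecord, TinyIndex, CachedRecord, FrozenRecord, object]

L[FastQueue] = FastQueue + merge(L[TinyActor], L[RemoteRecord], L[FastRecord], [TinyActor RemoteRecord FastRecord])
  take TinyActor:  [TinyActor SmartIndex TinyIndex FrozenRecord object] + [RemoteRecord SafeEvent RemoteProxy FancyActor TinyIndex CachedRecord FrozenRecord object] + [FastRecord TinyIndex object] + [TinyActor RemoteRecord FastRecord]
  take SmartIndex:  [SmartIndex TinyIndex FrozenRecord object] + [RemoteRecord SafeEvent RemoteProxy FancyActor TinyIndex CachedRecord FrozenRecord object] + [FastRecord TinyIndex object] + [RemoteRecord FastRecord]
  take RemoteRecord:  [TinyIndex FrozenRecord object] + [RemoteRecord SafeEvent RemoteProxy FancyActor TinyIndex CachedRecord FrozenRecord object] + [FastRecord TinyIndex object] + [RemoteRecord FastRecord]
  take SafeEvent:  [TinyIndex FrozenRecord object] + [SafeEvent RemoteProxy FancyActor TinyIndex CachedRecord FrozenRecord object] + [FastRecord TinyIndex object] + [FastRecord]
  take RemoteProxy:  [TinyIndex FrozenRecord object] + [RemoteProxy FancyActor TinyIndex CachedRecord FrozenRecord object] + [FastRecord TinyIndex object] + [FastRecord]
  take FancyActor:  [TinyIndex FrozenRecord object] + [FancyActor TinyIndex CachedRecord FrozenRecord object] + [FastRecord TinyIndex object] + [FastRecord]
  take FastRecord:  [TinyIndex FrozenRecord object] + [TinyIndex CachedRecord FrozenRecord object] + [FastRecord TinyIndex object] + [FastRecord]
  take TinyIndex:  [TinyIndex FrozenRecord object] + [TinyIndex CachedRecord FrozenRecord object] + [TinyIndex object]
  take CachedRecord:  [FrozenRecord object] + [CachedRecord FrozenRecord object] + [object]
  take FrozenRecord:  [FrozenRecord object] + [FrozenRecord object] + [object]
  take object:  [object] + [object] + [object]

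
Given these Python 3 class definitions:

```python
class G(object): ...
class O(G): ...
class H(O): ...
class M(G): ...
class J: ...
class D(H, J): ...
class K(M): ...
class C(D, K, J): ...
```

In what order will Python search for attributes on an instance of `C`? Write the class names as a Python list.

L[C] = C + merge(L[D], L[K], L[J], [D K J])
  take D:  [D H O G J object] + [K M G object] + [J object] + [D K J]
  take H:  [H O G J object] + [K M G object] + [J object] + [K J]
  take O:  [O G J object] + [K M G object] + [J object] + [K J]
  take K:  [G J object] + [K M G object] + [J object] + [K J]
  take M:  [G J object] + [M G object] + [J object] + [J]
  take G:  [G J object] + [G object] + [J object] + [J]
  take J:  [J object] + [object] + [J object] + [J]
  take object:  [object] + [object] + [object]

[C, D, H, O, K, M, G, J, object]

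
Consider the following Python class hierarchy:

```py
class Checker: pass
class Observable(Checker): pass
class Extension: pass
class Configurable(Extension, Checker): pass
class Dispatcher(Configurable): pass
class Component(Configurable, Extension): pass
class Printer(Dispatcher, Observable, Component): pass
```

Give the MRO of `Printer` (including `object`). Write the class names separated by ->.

Printer -> Dispatcher -> Observable -> Component -> Configurable -> Extension -> Checker -> object

L[Printer] = Printer + merge(L[Dispatcher], L[Observable], L[Component], [Dispatcher Observable Component])
  take Dispatcher:  [Dispatcher Configurable Extension Checker object] + [Observable Checker object] + [Component Configurable Extension Checker object] + [Dispatcher Observable Component]
  take Observable:  [Configurable Extension Checker object] + [Observable Checker object] + [Component Configurable Extension Checker object] + [Observable Component]
  take Component:  [Configurable Extension Checker object] + [Checker object] + [Component Configurable Extension Checker object] + [Component]
  take Configurable:  [Configurable Extension Checker object] + [Checker object] + [Configurable Extension Checker object]
  take Extension:  [Extension Checker object] + [Checker object] + [Extension Checker object]
  take Checker:  [Checker object] + [Checker object] + [Checker object]
  take object:  [object] + [object] + [object]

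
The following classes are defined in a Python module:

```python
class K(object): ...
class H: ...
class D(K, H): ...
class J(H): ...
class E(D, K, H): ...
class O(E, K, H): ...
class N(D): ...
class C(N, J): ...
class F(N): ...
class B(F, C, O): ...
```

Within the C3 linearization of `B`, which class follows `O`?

E

L[B] = B + merge(L[F], L[C], L[O], [F C O])
  take F:  [F N D K H object] + [C N D K J H object] + [O E D K H object] + [F C O]
  take C:  [N D K H object] + [C N D K J H object] + [O E D K H object] + [C O]
  take N:  [N D K H object] + [N D K J H object] + [O E D K H object] + [O]
  take O:  [D K H object] + [D K J H object] + [O E D K H object] + [O]
  take E:  [D K H object] + [D K J H object] + [E D K H object]
  take D:  [D K H object] + [D K J H object] + [D K H object]
  take K:  [K H object] + [K J H object] + [K H object]
  take J:  [H object] + [J H object] + [H object]
  take H:  [H object] + [H object] + [H object]
  take object:  [object] + [object] + [object]
MRO: B F C N O E D K J H object
O is at position 4; next is E.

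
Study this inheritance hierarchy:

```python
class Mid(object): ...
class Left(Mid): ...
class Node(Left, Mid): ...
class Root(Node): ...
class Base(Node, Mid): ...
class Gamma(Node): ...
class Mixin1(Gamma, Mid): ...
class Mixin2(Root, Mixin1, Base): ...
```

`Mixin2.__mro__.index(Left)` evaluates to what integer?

6

L[Mixin2] = Mixin2 + merge(L[Root], L[Mixin1], L[Base], [Root Mixin1 Base])
  take Root:  [Root Node Left Mid object] + [Mixin1 Gamma Node Left Mid object] + [Base Node Left Mid object] + [Root Mixin1 Base]
  take Mixin1:  [Node Left Mid object] + [Mixin1 Gamma Node Left Mid object] + [Base Node Left Mid object] + [Mixin1 Base]
  take Gamma:  [Node Left Mid object] + [Gamma Node Left Mid object] + [Base Node Left Mid object] + [Base]
  take Base:  [Node Left Mid object] + [Node Left Mid object] + [Base Node Left Mid object] + [Base]
  take Node:  [Node Left Mid object] + [Node Left Mid object] + [Node Left Mid object]
  take Left:  [Left Mid object] + [Left Mid object] + [Left Mid object]
  take Mid:  [Mid object] + [Mid object] + [Mid object]
  take object:  [object] + [object] + [object]
MRO: Mixin2 Root Mixin1 Gamma Base Node Left Mid object
Left sits at index 6.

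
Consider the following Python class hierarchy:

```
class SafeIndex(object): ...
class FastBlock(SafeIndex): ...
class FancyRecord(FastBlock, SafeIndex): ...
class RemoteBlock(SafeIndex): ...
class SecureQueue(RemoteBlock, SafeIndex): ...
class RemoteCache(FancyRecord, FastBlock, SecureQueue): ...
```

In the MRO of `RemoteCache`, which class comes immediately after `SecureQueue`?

RemoteBlock

L[RemoteCache] = RemoteCache + merge(L[FancyRecord], L[FastBlock], L[SecureQueue], [FancyRecord FastBlock SecureQueue])
  take FancyRecord:  [FancyRecord FastBlock SafeIndex object] + [FastBlock SafeIndex object] + [SecureQueue RemoteBlock SafeIndex object] + [FancyRecord FastBlock SecureQueue]
  take FastBlock:  [FastBlock SafeIndex object] + [FastBlock SafeIndex object] + [SecureQueue RemoteBlock SafeIndex object] + [FastBlock SecureQueue]
  take SecureQueue:  [SafeIndex object] + [SafeIndex object] + [SecureQueue RemoteBlock SafeIndex object] + [SecureQueue]
  take RemoteBlock:  [SafeIndex object] + [SafeIndex object] + [RemoteBlock SafeIndex object]
  take SafeIndex:  [SafeIndex object] + [SafeIndex object] + [SafeIndex object]
  take object:  [object] + [object] + [object]
MRO: RemoteCache FancyRecord FastBlock SecureQueue RemoteBlock SafeIndex object
SecureQueue is at position 3; next is RemoteBlock.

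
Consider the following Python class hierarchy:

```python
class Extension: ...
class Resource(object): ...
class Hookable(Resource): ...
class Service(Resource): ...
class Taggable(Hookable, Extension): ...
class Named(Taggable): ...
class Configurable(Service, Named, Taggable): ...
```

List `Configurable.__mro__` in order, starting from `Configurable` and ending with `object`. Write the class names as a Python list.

L[Configurable] = Configurable + merge(L[Service], L[Named], L[Taggable], [Service Named Taggable])
  take Service:  [Service Resource object] + [Named Taggable Hookable Resource Extension object] + [Taggable Hookable Resource Extension object] + [Service Named Taggable]
  take Named:  [Resource object] + [Named Taggable Hookable Resource Extension object] + [Taggable Hookable Resource Extension object] + [Named Taggable]
  take Taggable:  [Resource object] + [Taggable Hookable Resource Extension object] + [Taggable Hookable Resource Extension object] + [Taggable]
  take Hookable:  [Resource object] + [Hookable Resource Extension object] + [Hookable Resource Extension object]
  take Resource:  [Resource object] + [Resource Extension object] + [Resource Extension object]
  take Extension:  [object] + [Extension object] + [Extension object]
  take object:  [object] + [object] + [object]

[Configurable, Service, Named, Taggable, Hookable, Resource, Extension, object]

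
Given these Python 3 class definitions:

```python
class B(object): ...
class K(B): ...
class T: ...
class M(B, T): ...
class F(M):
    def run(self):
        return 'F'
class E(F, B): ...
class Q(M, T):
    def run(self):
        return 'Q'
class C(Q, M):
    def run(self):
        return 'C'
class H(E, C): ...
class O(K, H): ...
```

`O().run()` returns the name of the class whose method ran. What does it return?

L[O] = O + merge(L[K], L[H], [K H])
  take K:  [K B object] + [H E F C Q M B T object] + [K H]
  take H:  [B object] + [H E F C Q M B T object] + [H]
  take E:  [B object] + [E F C Q M B T object]
  take F:  [B object] + [F C Q M B T object]
  take C:  [B object] + [C Q M B T object]
  take Q:  [B object] + [Q M B T object]
  take M:  [B object] + [M B T object]
  take B:  [B object] + [B T object]
  take T:  [object] + [T object]
  take object:  [object] + [object]
MRO: O K H E F C Q M B T object
run is defined in: C, F, Q. First along the MRO is F.

F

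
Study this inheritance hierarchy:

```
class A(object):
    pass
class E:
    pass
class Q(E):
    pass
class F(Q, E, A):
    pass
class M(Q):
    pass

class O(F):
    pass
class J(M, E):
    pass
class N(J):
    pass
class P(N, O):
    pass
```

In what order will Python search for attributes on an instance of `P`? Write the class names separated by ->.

P -> N -> J -> M -> O -> F -> Q -> E -> A -> object

L[P] = P + merge(L[N], L[O], [N O])
  take N:  [N J M Q E object] + [O F Q E A object] + [N O]
  take J:  [J M Q E object] + [O F Q E A object] + [O]
  take M:  [M Q E object] + [O F Q E A object] + [O]
  take O:  [Q E object] + [O F Q E A object] + [O]
  take F:  [Q E object] + [F Q E A object]
  take Q:  [Q E object] + [Q E A object]
  take E:  [E object] + [E A object]
  take A:  [object] + [A object]
  take object:  [object] + [object]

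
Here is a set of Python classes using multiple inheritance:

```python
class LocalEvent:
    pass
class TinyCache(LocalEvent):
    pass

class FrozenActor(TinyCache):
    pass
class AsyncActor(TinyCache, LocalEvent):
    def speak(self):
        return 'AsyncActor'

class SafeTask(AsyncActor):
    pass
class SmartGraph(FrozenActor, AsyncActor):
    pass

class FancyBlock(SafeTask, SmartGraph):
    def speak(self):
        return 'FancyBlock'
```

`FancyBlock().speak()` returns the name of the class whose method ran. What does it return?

L[FancyBlock] = FancyBlock + merge(L[SafeTask], L[SmartGraph], [SafeTask SmartGraph])
  take SafeTask:  [SafeTask AsyncActor TinyCache LocalEvent object] + [SmartGraph FrozenActor AsyncActor TinyCache LocalEvent object] + [SafeTask SmartGraph]
  take SmartGraph:  [AsyncActor TinyCache LocalEvent object] + [SmartGraph FrozenActor AsyncActor TinyCache LocalEvent object] + [SmartGraph]
  take FrozenActor:  [AsyncActor TinyCache LocalEvent object] + [FrozenActor AsyncActor TinyCache LocalEvent object]
  take AsyncActor:  [AsyncActor TinyCache LocalEvent object] + [AsyncActor TinyCache LocalEvent object]
  take TinyCache:  [TinyCache LocalEvent object] + [TinyCache LocalEvent object]
  take LocalEvent:  [LocalEvent object] + [LocalEvent object]
  take object:  [object] + [object]
MRO: FancyBlock SafeTask SmartGraph FrozenActor AsyncActor TinyCache LocalEvent object
speak is defined in: AsyncActor, FancyBlock. First along the MRO is FancyBlock.

FancyBlock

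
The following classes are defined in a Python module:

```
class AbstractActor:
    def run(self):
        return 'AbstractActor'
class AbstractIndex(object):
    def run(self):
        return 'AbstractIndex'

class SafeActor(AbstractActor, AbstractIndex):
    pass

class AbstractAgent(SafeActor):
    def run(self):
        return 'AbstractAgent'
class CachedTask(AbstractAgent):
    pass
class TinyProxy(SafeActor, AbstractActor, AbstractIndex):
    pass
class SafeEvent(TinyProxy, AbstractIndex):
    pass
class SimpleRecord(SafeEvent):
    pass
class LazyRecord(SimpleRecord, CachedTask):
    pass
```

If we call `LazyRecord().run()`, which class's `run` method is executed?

L[LazyRecord] = LazyRecord + merge(L[SimpleRecord], L[CachedTask], [SimpleRecord CachedTask])
  take SimpleRecord:  [SimpleRecord SafeEvent TinyProxy SafeActor AbstractActor AbstractIndex object] + [CachedTask AbstractAgent SafeActor AbstractActor AbstractIndex object] + [SimpleRecord CachedTask]
  take SafeEvent:  [SafeEvent TinyProxy SafeActor AbstractActor AbstractIndex object] + [CachedTask AbstractAgent SafeActor AbstractActor AbstractIndex object] + [CachedTask]
  take TinyProxy:  [TinyProxy SafeActor AbstractActor AbstractIndex object] + [CachedTask AbstractAgent SafeActor AbstractActor AbstractIndex object] + [CachedTask]
  take CachedTask:  [SafeActor AbstractActor AbstractIndex object] + [CachedTask AbstractAgent SafeActor AbstractActor AbstractIndex object] + [CachedTask]
  take AbstractAgent:  [SafeActor AbstractActor AbstractIndex object] + [AbstractAgent SafeActor AbstractActor AbstractIndex object]
  take SafeActor:  [SafeActor AbstractActor AbstractIndex object] + [SafeActor AbstractActor AbstractIndex object]
  take AbstractActor:  [AbstractActor AbstractIndex object] + [AbstractActor AbstractIndex object]
  take AbstractIndex:  [AbstractIndex object] + [AbstractIndex object]
  take object:  [object] + [object]
MRO: LazyRecord SimpleRecord SafeEvent TinyProxy CachedTask AbstractAgent SafeActor AbstractActor AbstractIndex object
run is defined in: AbstractActor, AbstractAgent, AbstractIndex. First along the MRO is AbstractAgent.

AbstractAgent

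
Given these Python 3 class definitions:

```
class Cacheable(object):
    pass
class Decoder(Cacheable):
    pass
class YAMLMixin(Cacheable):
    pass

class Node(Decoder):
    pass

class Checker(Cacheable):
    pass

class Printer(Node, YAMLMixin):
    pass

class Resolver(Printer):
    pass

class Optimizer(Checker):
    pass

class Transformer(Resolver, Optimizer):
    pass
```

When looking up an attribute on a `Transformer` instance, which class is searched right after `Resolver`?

L[Transformer] = Transformer + merge(L[Resolver], L[Optimizer], [Resolver Optimizer])
  take Resolver:  [Resolver Printer Node Decoder YAMLMixin Cacheable object] + [Optimizer Checker Cacheable object] + [Resolver Optimizer]
  take Printer:  [Printer Node Decoder YAMLMixin Cacheable object] + [Optimizer Checker Cacheable object] + [Optimizer]
  take Node:  [Node Decoder YAMLMixin Cacheable object] + [Optimizer Checker Cacheable object] + [Optimizer]
  take Decoder:  [Decoder YAMLMixin Cacheable object] + [Optimizer Checker Cacheable object] + [Optimizer]
  take YAMLMixin:  [YAMLMixin Cacheable object] + [Optimizer Checker Cacheable object] + [Optimizer]
  take Optimizer:  [Cacheable object] + [Optimizer Checker Cacheable object] + [Optimizer]
  take Checker:  [Cacheable object] + [Checker Cacheable object]
  take Cacheable:  [Cacheable object] + [Cacheable object]
  take object:  [object] + [object]
MRO: Transformer Resolver Printer Node Decoder YAMLMixin Optimizer Checker Cacheable object
Resolver is at position 1; next is Printer.

Printer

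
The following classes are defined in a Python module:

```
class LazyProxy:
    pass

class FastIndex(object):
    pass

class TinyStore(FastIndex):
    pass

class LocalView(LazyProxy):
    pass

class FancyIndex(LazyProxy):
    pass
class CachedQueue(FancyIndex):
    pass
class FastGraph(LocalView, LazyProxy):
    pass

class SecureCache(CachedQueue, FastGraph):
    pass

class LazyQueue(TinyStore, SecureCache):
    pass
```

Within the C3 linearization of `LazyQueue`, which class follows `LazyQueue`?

L[LazyQueue] = LazyQueue + merge(L[TinyStore], L[SecureCache], [TinyStore SecureCache])
  take TinyStore:  [TinyStore FastIndex object] + [SecureCache CachedQueue FancyIndex FastGraph LocalView LazyProxy object] + [TinyStore SecureCache]
  take FastIndex:  [FastIndex object] + [SecureCache CachedQueue FancyIndex FastGraph LocalView LazyProxy object] + [SecureCache]
  take SecureCache:  [object] + [SecureCache CachedQueue FancyIndex FastGraph LocalView LazyProxy object] + [SecureCache]
  take CachedQueue:  [object] + [CachedQueue FancyIndex FastGraph LocalView LazyProxy object]
  take FancyIndex:  [object] + [FancyIndex FastGraph LocalView LazyProxy object]
  take FastGraph:  [object] + [FastGraph LocalView LazyProxy object]
  take LocalView:  [object] + [LocalView LazyProxy object]
  take LazyProxy:  [object] + [LazyProxy object]
  take object:  [object] + [object]
MRO: LazyQueue TinyStore FastIndex SecureCache CachedQueue FancyIndex FastGraph LocalView LazyProxy object
LazyQueue is at position 0; next is TinyStore.

TinyStore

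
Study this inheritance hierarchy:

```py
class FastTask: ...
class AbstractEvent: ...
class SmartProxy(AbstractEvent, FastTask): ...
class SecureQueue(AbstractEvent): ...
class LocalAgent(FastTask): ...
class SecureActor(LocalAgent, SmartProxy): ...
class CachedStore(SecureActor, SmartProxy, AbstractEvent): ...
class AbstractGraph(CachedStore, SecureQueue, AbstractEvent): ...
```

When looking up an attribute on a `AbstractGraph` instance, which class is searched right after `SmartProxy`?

SecureQueue

L[AbstractGraph] = AbstractGraph + merge(L[CachedStore], L[SecureQueue], L[AbstractEvent], [CachedStore SecureQueue AbstractEvent])
  take CachedStore:  [CachedStore SecureActor LocalAgent SmartProxy AbstractEvent FastTask object] + [SecureQueue AbstractEvent object] + [AbstractEvent object] + [CachedStore SecureQueue AbstractEvent]
  take SecureActor:  [SecureActor LocalAgent SmartProxy AbstractEvent FastTask object] + [SecureQueue AbstractEvent object] + [AbstractEvent object] + [SecureQueue AbstractEvent]
  take LocalAgent:  [LocalAgent SmartProxy AbstractEvent FastTask object] + [SecureQueue AbstractEvent object] + [AbstractEvent object] + [SecureQueue AbstractEvent]
  take SmartProxy:  [SmartProxy AbstractEvent FastTask object] + [SecureQueue AbstractEvent object] + [AbstractEvent object] + [SecureQueue AbstractEvent]
  take SecureQueue:  [AbstractEvent FastTask object] + [SecureQueue AbstractEvent object] + [AbstractEvent object] + [SecureQueue AbstractEvent]
  take AbstractEvent:  [AbstractEvent FastTask object] + [AbstractEvent object] + [AbstractEvent object] + [AbstractEvent]
  take FastTask:  [FastTask object] + [object] + [object]
  take object:  [object] + [object] + [object]
MRO: AbstractGraph CachedStore SecureActor LocalAgent SmartProxy SecureQueue AbstractEvent FastTask object
SmartProxy is at position 4; next is SecureQueue.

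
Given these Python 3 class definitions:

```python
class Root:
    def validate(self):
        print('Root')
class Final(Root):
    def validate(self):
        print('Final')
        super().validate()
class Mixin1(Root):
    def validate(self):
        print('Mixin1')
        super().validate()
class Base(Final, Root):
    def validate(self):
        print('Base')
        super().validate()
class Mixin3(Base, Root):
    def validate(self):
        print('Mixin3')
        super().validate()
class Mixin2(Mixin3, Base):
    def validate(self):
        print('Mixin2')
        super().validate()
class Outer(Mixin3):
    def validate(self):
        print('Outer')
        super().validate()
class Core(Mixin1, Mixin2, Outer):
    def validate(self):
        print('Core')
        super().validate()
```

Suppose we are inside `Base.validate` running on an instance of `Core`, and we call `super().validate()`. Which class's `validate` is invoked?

L[Core] = Core + merge(L[Mixin1], L[Mixin2], L[Outer], [Mixin1 Mixin2 Outer])
  take Mixin1:  [Mixin1 Root object] + [Mixin2 Mixin3 Base Final Root object] + [Outer Mixin3 Base Final Root object] + [Mixin1 Mixin2 Outer]
  take Mixin2:  [Root object] + [Mixin2 Mixin3 Base Final Root object] + [Outer Mixin3 Base Final Root object] + [Mixin2 Outer]
  take Outer:  [Root object] + [Mixin3 Base Final Root object] + [Outer Mixin3 Base Final Root object] + [Outer]
  take Mixin3:  [Root object] + [Mixin3 Base Final Root object] + [Mixin3 Base Final Root object]
  take Base:  [Root object] + [Base Final Root object] + [Base Final Root object]
  take Final:  [Root object] + [Final Root object] + [Final Root object]
  take Root:  [Root object] + [Root object] + [Root object]
  take object:  [object] + [object] + [object]
MRO: Core Mixin1 Mixin2 Outer Mixin3 Base Final Root object
super() in Base.validate on a Core instance goes to the class after Base in Core's MRO: Final.

Final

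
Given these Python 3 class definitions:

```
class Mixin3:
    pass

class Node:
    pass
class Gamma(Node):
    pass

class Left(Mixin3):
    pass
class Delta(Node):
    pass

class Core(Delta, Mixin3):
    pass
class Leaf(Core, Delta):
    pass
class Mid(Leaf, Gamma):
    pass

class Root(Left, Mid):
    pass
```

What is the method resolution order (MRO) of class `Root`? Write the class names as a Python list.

L[Root] = Root + merge(L[Left], L[Mid], [Left Mid])
  take Left:  [Left Mixin3 object] + [Mid Leaf Core Delta Gamma Node Mixin3 object] + [Left Mid]
  take Mid:  [Mixin3 object] + [Mid Leaf Core Delta Gamma Node Mixin3 object] + [Mid]
  take Leaf:  [Mixin3 object] + [Leaf Core Delta Gamma Node Mixin3 object]
  take Core:  [Mixin3 object] + [Core Delta Gamma Node Mixin3 object]
  take Delta:  [Mixin3 object] + [Delta Gamma Node Mixin3 object]
  take Gamma:  [Mixin3 object] + [Gamma Node Mixin3 object]
  take Node:  [Mixin3 object] + [Node Mixin3 object]
  take Mixin3:  [Mixin3 object] + [Mixin3 object]
  take object:  [object] + [object]

[Root, Left, Mid, Leaf, Core, Delta, Gamma, Node, Mixin3, object]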